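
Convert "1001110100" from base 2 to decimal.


Input: "1001110100" in base 2
Positional expansion:
  Digit '1' (value 1) x 2^9 = 512
  Digit '0' (value 0) x 2^8 = 0
  Digit '0' (value 0) x 2^7 = 0
  Digit '1' (value 1) x 2^6 = 64
  Digit '1' (value 1) x 2^5 = 32
  Digit '1' (value 1) x 2^4 = 16
  Digit '0' (value 0) x 2^3 = 0
  Digit '1' (value 1) x 2^2 = 4
  Digit '0' (value 0) x 2^1 = 0
  Digit '0' (value 0) x 2^0 = 0
Sum = 628

628


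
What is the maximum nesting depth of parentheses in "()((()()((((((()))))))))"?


Input: "()((()()((((((()))))))))"
Tracking depth:
  Position 0 '(': depth becomes 1
  Position 1 ')': depth becomes 0
  Position 2 '(': depth becomes 1
  Position 3 '(': depth becomes 2
  Position 4 '(': depth becomes 3
  Position 5 ')': depth becomes 2
  Position 6 '(': depth becomes 3
  Position 7 ')': depth becomes 2
  Position 8 '(': depth becomes 3
  Position 9 '(': depth becomes 4
  Position 10 '(': depth becomes 5
  Position 11 '(': depth becomes 6
  Position 12 '(': depth becomes 7
  Position 13 '(': depth becomes 8
  Position 14 '(': depth becomes 9
  Position 15 ')': depth becomes 8
  Position 16 ')': depth becomes 7
  Position 17 ')': depth becomes 6
  Position 18 ')': depth becomes 5
  Position 19 ')': depth becomes 4
  Position 20 ')': depth becomes 3
  Position 21 ')': depth becomes 2
  Position 22 ')': depth becomes 1
  Position 23 ')': depth becomes 0
Maximum depth reached: 9

9


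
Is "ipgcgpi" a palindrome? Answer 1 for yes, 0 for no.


Input: ipgcgpi
Reversed: ipgcgpi
  Compare pos 0 ('i') with pos 6 ('i'): match
  Compare pos 1 ('p') with pos 5 ('p'): match
  Compare pos 2 ('g') with pos 4 ('g'): match
Result: palindrome

1


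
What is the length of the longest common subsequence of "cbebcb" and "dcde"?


LCS of "cbebcb" and "dcde"
DP table:
           d    c    d    e
      0    0    0    0    0
  c   0    0    1    1    1
  b   0    0    1    1    1
  e   0    0    1    1    2
  b   0    0    1    1    2
  c   0    0    1    1    2
  b   0    0    1    1    2
LCS length = dp[6][4] = 2

2


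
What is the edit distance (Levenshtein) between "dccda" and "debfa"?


Computing edit distance: "dccda" -> "debfa"
DP table:
           d    e    b    f    a
      0    1    2    3    4    5
  d   1    0    1    2    3    4
  c   2    1    1    2    3    4
  c   3    2    2    2    3    4
  d   4    3    3    3    3    4
  a   5    4    4    4    4    3
Edit distance = dp[5][5] = 3

3


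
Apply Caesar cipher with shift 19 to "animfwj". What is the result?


Caesar cipher: shift "animfwj" by 19
  'a' (pos 0) + 19 = pos 19 = 't'
  'n' (pos 13) + 19 = pos 6 = 'g'
  'i' (pos 8) + 19 = pos 1 = 'b'
  'm' (pos 12) + 19 = pos 5 = 'f'
  'f' (pos 5) + 19 = pos 24 = 'y'
  'w' (pos 22) + 19 = pos 15 = 'p'
  'j' (pos 9) + 19 = pos 2 = 'c'
Result: tgbfypc

tgbfypc


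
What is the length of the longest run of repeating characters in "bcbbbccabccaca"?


Input: "bcbbbccabccaca"
Scanning for longest run:
  Position 1 ('c'): new char, reset run to 1
  Position 2 ('b'): new char, reset run to 1
  Position 3 ('b'): continues run of 'b', length=2
  Position 4 ('b'): continues run of 'b', length=3
  Position 5 ('c'): new char, reset run to 1
  Position 6 ('c'): continues run of 'c', length=2
  Position 7 ('a'): new char, reset run to 1
  Position 8 ('b'): new char, reset run to 1
  Position 9 ('c'): new char, reset run to 1
  Position 10 ('c'): continues run of 'c', length=2
  Position 11 ('a'): new char, reset run to 1
  Position 12 ('c'): new char, reset run to 1
  Position 13 ('a'): new char, reset run to 1
Longest run: 'b' with length 3

3


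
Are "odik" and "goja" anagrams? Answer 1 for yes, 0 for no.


Strings: "odik", "goja"
Sorted first:  diko
Sorted second: agjo
Differ at position 0: 'd' vs 'a' => not anagrams

0


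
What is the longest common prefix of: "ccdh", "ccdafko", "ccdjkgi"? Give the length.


Words: ccdh, ccdafko, ccdjkgi
  Position 0: all 'c' => match
  Position 1: all 'c' => match
  Position 2: all 'd' => match
  Position 3: ('h', 'a', 'j') => mismatch, stop
LCP = "ccd" (length 3)

3


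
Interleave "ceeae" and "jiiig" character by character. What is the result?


Interleaving "ceeae" and "jiiig":
  Position 0: 'c' from first, 'j' from second => "cj"
  Position 1: 'e' from first, 'i' from second => "ei"
  Position 2: 'e' from first, 'i' from second => "ei"
  Position 3: 'a' from first, 'i' from second => "ai"
  Position 4: 'e' from first, 'g' from second => "eg"
Result: cjeieiaieg

cjeieiaieg


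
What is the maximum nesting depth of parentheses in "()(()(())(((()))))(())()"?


Input: "()(()(())(((()))))(())()"
Tracking depth:
  Position 0 '(': depth becomes 1
  Position 1 ')': depth becomes 0
  Position 2 '(': depth becomes 1
  Position 3 '(': depth becomes 2
  Position 4 ')': depth becomes 1
  Position 5 '(': depth becomes 2
  Position 6 '(': depth becomes 3
  Position 7 ')': depth becomes 2
  Position 8 ')': depth becomes 1
  Position 9 '(': depth becomes 2
  Position 10 '(': depth becomes 3
  Position 11 '(': depth becomes 4
  Position 12 '(': depth becomes 5
  Position 13 ')': depth becomes 4
  Position 14 ')': depth becomes 3
  Position 15 ')': depth becomes 2
  Position 16 ')': depth becomes 1
  Position 17 ')': depth becomes 0
  Position 18 '(': depth becomes 1
  Position 19 '(': depth becomes 2
  Position 20 ')': depth becomes 1
  Position 21 ')': depth becomes 0
  Position 22 '(': depth becomes 1
  Position 23 ')': depth becomes 0
Maximum depth reached: 5

5


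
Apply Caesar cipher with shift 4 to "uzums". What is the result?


Caesar cipher: shift "uzums" by 4
  'u' (pos 20) + 4 = pos 24 = 'y'
  'z' (pos 25) + 4 = pos 3 = 'd'
  'u' (pos 20) + 4 = pos 24 = 'y'
  'm' (pos 12) + 4 = pos 16 = 'q'
  's' (pos 18) + 4 = pos 22 = 'w'
Result: ydyqw

ydyqw


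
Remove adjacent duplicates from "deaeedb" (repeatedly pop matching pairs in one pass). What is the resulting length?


Input: deaeedb
Stack-based adjacent duplicate removal:
  Read 'd': push. Stack: d
  Read 'e': push. Stack: de
  Read 'a': push. Stack: dea
  Read 'e': push. Stack: deae
  Read 'e': matches stack top 'e' => pop. Stack: dea
  Read 'd': push. Stack: dead
  Read 'b': push. Stack: deadb
Final stack: "deadb" (length 5)

5


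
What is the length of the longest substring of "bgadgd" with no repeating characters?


Input: "bgadgd"
Sliding window (track last position of each char):
  Position 0 ('b'): window [0,0] length 1 -- new best
  Position 1 ('g'): window [0,1] length 2 -- new best
  Position 2 ('a'): window [0,2] length 3 -- new best
  Position 3 ('d'): window [0,3] length 4 -- new best
  Position 4 ('g'): repeat (last at 1), move window start to 2
  Position 4 ('g'): window [2,4] length 3
  Position 5 ('d'): repeat (last at 3), move window start to 4
  Position 5 ('d'): window [4,5] length 2
Longest substring with no repeats: "bgad" with length 4

4


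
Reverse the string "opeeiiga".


Input: opeeiiga
Reading characters right to left:
  Position 7: 'a'
  Position 6: 'g'
  Position 5: 'i'
  Position 4: 'i'
  Position 3: 'e'
  Position 2: 'e'
  Position 1: 'p'
  Position 0: 'o'
Reversed: agiieepo

agiieepo


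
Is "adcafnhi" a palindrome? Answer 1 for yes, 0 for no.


Input: adcafnhi
Reversed: ihnfacda
  Compare pos 0 ('a') with pos 7 ('i'): MISMATCH
  Compare pos 1 ('d') with pos 6 ('h'): MISMATCH
  Compare pos 2 ('c') with pos 5 ('n'): MISMATCH
  Compare pos 3 ('a') with pos 4 ('f'): MISMATCH
Result: not a palindrome

0


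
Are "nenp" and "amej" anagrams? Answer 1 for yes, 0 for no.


Strings: "nenp", "amej"
Sorted first:  ennp
Sorted second: aejm
Differ at position 0: 'e' vs 'a' => not anagrams

0


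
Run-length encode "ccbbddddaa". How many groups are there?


Input: ccbbddddaa
Scanning for consecutive runs:
  Group 1: 'c' x 2 (positions 0-1)
  Group 2: 'b' x 2 (positions 2-3)
  Group 3: 'd' x 4 (positions 4-7)
  Group 4: 'a' x 2 (positions 8-9)
Total groups: 4

4


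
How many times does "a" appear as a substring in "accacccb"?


Searching for "a" in "accacccb"
Scanning each position:
  Position 0: "a" => MATCH
  Position 1: "c" => no
  Position 2: "c" => no
  Position 3: "a" => MATCH
  Position 4: "c" => no
  Position 5: "c" => no
  Position 6: "c" => no
  Position 7: "b" => no
Total occurrences: 2

2


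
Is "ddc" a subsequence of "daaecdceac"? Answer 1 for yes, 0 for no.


Check if "ddc" is a subsequence of "daaecdceac"
Greedy scan:
  Position 0 ('d'): matches sub[0] = 'd'
  Position 1 ('a'): no match needed
  Position 2 ('a'): no match needed
  Position 3 ('e'): no match needed
  Position 4 ('c'): no match needed
  Position 5 ('d'): matches sub[1] = 'd'
  Position 6 ('c'): matches sub[2] = 'c'
  Position 7 ('e'): no match needed
  Position 8 ('a'): no match needed
  Position 9 ('c'): no match needed
All 3 characters matched => is a subsequence

1


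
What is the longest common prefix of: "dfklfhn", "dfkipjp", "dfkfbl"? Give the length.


Words: dfklfhn, dfkipjp, dfkfbl
  Position 0: all 'd' => match
  Position 1: all 'f' => match
  Position 2: all 'k' => match
  Position 3: ('l', 'i', 'f') => mismatch, stop
LCP = "dfk" (length 3)

3


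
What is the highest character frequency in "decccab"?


Input: decccab
Character counts:
  'a': 1
  'b': 1
  'c': 3
  'd': 1
  'e': 1
Maximum frequency: 3

3


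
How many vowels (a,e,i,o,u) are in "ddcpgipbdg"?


Input: ddcpgipbdg
Checking each character:
  'd' at position 0: consonant
  'd' at position 1: consonant
  'c' at position 2: consonant
  'p' at position 3: consonant
  'g' at position 4: consonant
  'i' at position 5: vowel (running total: 1)
  'p' at position 6: consonant
  'b' at position 7: consonant
  'd' at position 8: consonant
  'g' at position 9: consonant
Total vowels: 1

1


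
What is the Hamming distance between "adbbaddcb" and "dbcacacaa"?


Comparing "adbbaddcb" and "dbcacacaa" position by position:
  Position 0: 'a' vs 'd' => differ
  Position 1: 'd' vs 'b' => differ
  Position 2: 'b' vs 'c' => differ
  Position 3: 'b' vs 'a' => differ
  Position 4: 'a' vs 'c' => differ
  Position 5: 'd' vs 'a' => differ
  Position 6: 'd' vs 'c' => differ
  Position 7: 'c' vs 'a' => differ
  Position 8: 'b' vs 'a' => differ
Total differences (Hamming distance): 9

9


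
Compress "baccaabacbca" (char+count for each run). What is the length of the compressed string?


Input: baccaabacbca
Runs:
  'b' x 1 => "b1"
  'a' x 1 => "a1"
  'c' x 2 => "c2"
  'a' x 2 => "a2"
  'b' x 1 => "b1"
  'a' x 1 => "a1"
  'c' x 1 => "c1"
  'b' x 1 => "b1"
  'c' x 1 => "c1"
  'a' x 1 => "a1"
Compressed: "b1a1c2a2b1a1c1b1c1a1"
Compressed length: 20

20


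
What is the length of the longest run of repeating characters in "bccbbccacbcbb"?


Input: "bccbbccacbcbb"
Scanning for longest run:
  Position 1 ('c'): new char, reset run to 1
  Position 2 ('c'): continues run of 'c', length=2
  Position 3 ('b'): new char, reset run to 1
  Position 4 ('b'): continues run of 'b', length=2
  Position 5 ('c'): new char, reset run to 1
  Position 6 ('c'): continues run of 'c', length=2
  Position 7 ('a'): new char, reset run to 1
  Position 8 ('c'): new char, reset run to 1
  Position 9 ('b'): new char, reset run to 1
  Position 10 ('c'): new char, reset run to 1
  Position 11 ('b'): new char, reset run to 1
  Position 12 ('b'): continues run of 'b', length=2
Longest run: 'c' with length 2

2


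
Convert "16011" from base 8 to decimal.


Input: "16011" in base 8
Positional expansion:
  Digit '1' (value 1) x 8^4 = 4096
  Digit '6' (value 6) x 8^3 = 3072
  Digit '0' (value 0) x 8^2 = 0
  Digit '1' (value 1) x 8^1 = 8
  Digit '1' (value 1) x 8^0 = 1
Sum = 7177

7177


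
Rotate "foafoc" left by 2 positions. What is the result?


Input: "foafoc", rotate left by 2
First 2 characters: "fo"
Remaining characters: "afoc"
Concatenate remaining + first: "afoc" + "fo" = "afocfo"

afocfo


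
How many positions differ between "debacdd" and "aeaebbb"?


Comparing "debacdd" and "aeaebbb" position by position:
  Position 0: 'd' vs 'a' => DIFFER
  Position 1: 'e' vs 'e' => same
  Position 2: 'b' vs 'a' => DIFFER
  Position 3: 'a' vs 'e' => DIFFER
  Position 4: 'c' vs 'b' => DIFFER
  Position 5: 'd' vs 'b' => DIFFER
  Position 6: 'd' vs 'b' => DIFFER
Positions that differ: 6

6


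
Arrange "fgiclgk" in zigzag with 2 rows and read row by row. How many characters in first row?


Zigzag "fgiclgk" into 2 rows:
Placing characters:
  'f' => row 0
  'g' => row 1
  'i' => row 0
  'c' => row 1
  'l' => row 0
  'g' => row 1
  'k' => row 0
Rows:
  Row 0: "filk"
  Row 1: "gcg"
First row length: 4

4


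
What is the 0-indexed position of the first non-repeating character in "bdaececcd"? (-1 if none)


Input: bdaececcd
Character frequencies:
  'a': 1
  'b': 1
  'c': 3
  'd': 2
  'e': 2
Scanning left to right for freq == 1:
  Position 0 ('b'): unique! => answer = 0

0


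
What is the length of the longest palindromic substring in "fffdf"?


Input: "fffdf"
Checking substrings for palindromes:
  [0:3] "fff" (len 3) => palindrome
  [2:5] "fdf" (len 3) => palindrome
  [0:2] "ff" (len 2) => palindrome
  [1:3] "ff" (len 2) => palindrome
Longest palindromic substring: "fff" with length 3

3


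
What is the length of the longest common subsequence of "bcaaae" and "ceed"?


LCS of "bcaaae" and "ceed"
DP table:
           c    e    e    d
      0    0    0    0    0
  b   0    0    0    0    0
  c   0    1    1    1    1
  a   0    1    1    1    1
  a   0    1    1    1    1
  a   0    1    1    1    1
  e   0    1    2    2    2
LCS length = dp[6][4] = 2

2


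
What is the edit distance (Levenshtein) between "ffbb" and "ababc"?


Computing edit distance: "ffbb" -> "ababc"
DP table:
           a    b    a    b    c
      0    1    2    3    4    5
  f   1    1    2    3    4    5
  f   2    2    2    3    4    5
  b   3    3    2    3    3    4
  b   4    4    3    3    3    4
Edit distance = dp[4][5] = 4

4


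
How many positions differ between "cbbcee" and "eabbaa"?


Comparing "cbbcee" and "eabbaa" position by position:
  Position 0: 'c' vs 'e' => DIFFER
  Position 1: 'b' vs 'a' => DIFFER
  Position 2: 'b' vs 'b' => same
  Position 3: 'c' vs 'b' => DIFFER
  Position 4: 'e' vs 'a' => DIFFER
  Position 5: 'e' vs 'a' => DIFFER
Positions that differ: 5

5


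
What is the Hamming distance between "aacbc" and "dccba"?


Comparing "aacbc" and "dccba" position by position:
  Position 0: 'a' vs 'd' => differ
  Position 1: 'a' vs 'c' => differ
  Position 2: 'c' vs 'c' => same
  Position 3: 'b' vs 'b' => same
  Position 4: 'c' vs 'a' => differ
Total differences (Hamming distance): 3

3


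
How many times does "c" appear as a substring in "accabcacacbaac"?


Searching for "c" in "accabcacacbaac"
Scanning each position:
  Position 0: "a" => no
  Position 1: "c" => MATCH
  Position 2: "c" => MATCH
  Position 3: "a" => no
  Position 4: "b" => no
  Position 5: "c" => MATCH
  Position 6: "a" => no
  Position 7: "c" => MATCH
  Position 8: "a" => no
  Position 9: "c" => MATCH
  Position 10: "b" => no
  Position 11: "a" => no
  Position 12: "a" => no
  Position 13: "c" => MATCH
Total occurrences: 6

6


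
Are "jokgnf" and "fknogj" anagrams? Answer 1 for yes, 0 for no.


Strings: "jokgnf", "fknogj"
Sorted first:  fgjkno
Sorted second: fgjkno
Sorted forms match => anagrams

1


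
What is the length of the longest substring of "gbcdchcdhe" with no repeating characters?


Input: "gbcdchcdhe"
Sliding window (track last position of each char):
  Position 0 ('g'): window [0,0] length 1 -- new best
  Position 1 ('b'): window [0,1] length 2 -- new best
  Position 2 ('c'): window [0,2] length 3 -- new best
  Position 3 ('d'): window [0,3] length 4 -- new best
  Position 4 ('c'): repeat (last at 2), move window start to 3
  Position 4 ('c'): window [3,4] length 2
  Position 5 ('h'): window [3,5] length 3
  Position 6 ('c'): repeat (last at 4), move window start to 5
  Position 6 ('c'): window [5,6] length 2
  Position 7 ('d'): window [5,7] length 3
  Position 8 ('h'): repeat (last at 5), move window start to 6
  Position 8 ('h'): window [6,8] length 3
  Position 9 ('e'): window [6,9] length 4
Longest substring with no repeats: "gbcd" with length 4

4


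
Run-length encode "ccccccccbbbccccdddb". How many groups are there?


Input: ccccccccbbbccccdddb
Scanning for consecutive runs:
  Group 1: 'c' x 8 (positions 0-7)
  Group 2: 'b' x 3 (positions 8-10)
  Group 3: 'c' x 4 (positions 11-14)
  Group 4: 'd' x 3 (positions 15-17)
  Group 5: 'b' x 1 (positions 18-18)
Total groups: 5

5


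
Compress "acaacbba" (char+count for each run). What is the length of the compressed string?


Input: acaacbba
Runs:
  'a' x 1 => "a1"
  'c' x 1 => "c1"
  'a' x 2 => "a2"
  'c' x 1 => "c1"
  'b' x 2 => "b2"
  'a' x 1 => "a1"
Compressed: "a1c1a2c1b2a1"
Compressed length: 12

12


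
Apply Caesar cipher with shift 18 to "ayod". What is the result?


Caesar cipher: shift "ayod" by 18
  'a' (pos 0) + 18 = pos 18 = 's'
  'y' (pos 24) + 18 = pos 16 = 'q'
  'o' (pos 14) + 18 = pos 6 = 'g'
  'd' (pos 3) + 18 = pos 21 = 'v'
Result: sqgv

sqgv


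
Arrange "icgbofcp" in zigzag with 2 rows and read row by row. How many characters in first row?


Zigzag "icgbofcp" into 2 rows:
Placing characters:
  'i' => row 0
  'c' => row 1
  'g' => row 0
  'b' => row 1
  'o' => row 0
  'f' => row 1
  'c' => row 0
  'p' => row 1
Rows:
  Row 0: "igoc"
  Row 1: "cbfp"
First row length: 4

4


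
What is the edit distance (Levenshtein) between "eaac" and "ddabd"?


Computing edit distance: "eaac" -> "ddabd"
DP table:
           d    d    a    b    d
      0    1    2    3    4    5
  e   1    1    2    3    4    5
  a   2    2    2    2    3    4
  a   3    3    3    2    3    4
  c   4    4    4    3    3    4
Edit distance = dp[4][5] = 4

4


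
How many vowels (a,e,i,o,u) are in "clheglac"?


Input: clheglac
Checking each character:
  'c' at position 0: consonant
  'l' at position 1: consonant
  'h' at position 2: consonant
  'e' at position 3: vowel (running total: 1)
  'g' at position 4: consonant
  'l' at position 5: consonant
  'a' at position 6: vowel (running total: 2)
  'c' at position 7: consonant
Total vowels: 2

2


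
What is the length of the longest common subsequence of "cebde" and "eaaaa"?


LCS of "cebde" and "eaaaa"
DP table:
           e    a    a    a    a
      0    0    0    0    0    0
  c   0    0    0    0    0    0
  e   0    1    1    1    1    1
  b   0    1    1    1    1    1
  d   0    1    1    1    1    1
  e   0    1    1    1    1    1
LCS length = dp[5][5] = 1

1


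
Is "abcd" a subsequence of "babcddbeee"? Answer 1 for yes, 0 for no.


Check if "abcd" is a subsequence of "babcddbeee"
Greedy scan:
  Position 0 ('b'): no match needed
  Position 1 ('a'): matches sub[0] = 'a'
  Position 2 ('b'): matches sub[1] = 'b'
  Position 3 ('c'): matches sub[2] = 'c'
  Position 4 ('d'): matches sub[3] = 'd'
  Position 5 ('d'): no match needed
  Position 6 ('b'): no match needed
  Position 7 ('e'): no match needed
  Position 8 ('e'): no match needed
  Position 9 ('e'): no match needed
All 4 characters matched => is a subsequence

1


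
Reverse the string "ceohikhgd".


Input: ceohikhgd
Reading characters right to left:
  Position 8: 'd'
  Position 7: 'g'
  Position 6: 'h'
  Position 5: 'k'
  Position 4: 'i'
  Position 3: 'h'
  Position 2: 'o'
  Position 1: 'e'
  Position 0: 'c'
Reversed: dghkihoec

dghkihoec


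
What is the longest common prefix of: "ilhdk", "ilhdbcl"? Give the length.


Words: ilhdk, ilhdbcl
  Position 0: all 'i' => match
  Position 1: all 'l' => match
  Position 2: all 'h' => match
  Position 3: all 'd' => match
  Position 4: ('k', 'b') => mismatch, stop
LCP = "ilhd" (length 4)

4


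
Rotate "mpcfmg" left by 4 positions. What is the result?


Input: "mpcfmg", rotate left by 4
First 4 characters: "mpcf"
Remaining characters: "mg"
Concatenate remaining + first: "mg" + "mpcf" = "mgmpcf"

mgmpcf


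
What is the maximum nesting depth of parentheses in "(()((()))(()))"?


Input: "(()((()))(()))"
Tracking depth:
  Position 0 '(': depth becomes 1
  Position 1 '(': depth becomes 2
  Position 2 ')': depth becomes 1
  Position 3 '(': depth becomes 2
  Position 4 '(': depth becomes 3
  Position 5 '(': depth becomes 4
  Position 6 ')': depth becomes 3
  Position 7 ')': depth becomes 2
  Position 8 ')': depth becomes 1
  Position 9 '(': depth becomes 2
  Position 10 '(': depth becomes 3
  Position 11 ')': depth becomes 2
  Position 12 ')': depth becomes 1
  Position 13 ')': depth becomes 0
Maximum depth reached: 4

4


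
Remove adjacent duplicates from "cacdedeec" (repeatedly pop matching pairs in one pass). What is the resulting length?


Input: cacdedeec
Stack-based adjacent duplicate removal:
  Read 'c': push. Stack: c
  Read 'a': push. Stack: ca
  Read 'c': push. Stack: cac
  Read 'd': push. Stack: cacd
  Read 'e': push. Stack: cacde
  Read 'd': push. Stack: cacded
  Read 'e': push. Stack: cacdede
  Read 'e': matches stack top 'e' => pop. Stack: cacded
  Read 'c': push. Stack: cacdedc
Final stack: "cacdedc" (length 7)

7


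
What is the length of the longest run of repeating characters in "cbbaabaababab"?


Input: "cbbaabaababab"
Scanning for longest run:
  Position 1 ('b'): new char, reset run to 1
  Position 2 ('b'): continues run of 'b', length=2
  Position 3 ('a'): new char, reset run to 1
  Position 4 ('a'): continues run of 'a', length=2
  Position 5 ('b'): new char, reset run to 1
  Position 6 ('a'): new char, reset run to 1
  Position 7 ('a'): continues run of 'a', length=2
  Position 8 ('b'): new char, reset run to 1
  Position 9 ('a'): new char, reset run to 1
  Position 10 ('b'): new char, reset run to 1
  Position 11 ('a'): new char, reset run to 1
  Position 12 ('b'): new char, reset run to 1
Longest run: 'b' with length 2

2


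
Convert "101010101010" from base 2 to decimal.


Input: "101010101010" in base 2
Positional expansion:
  Digit '1' (value 1) x 2^11 = 2048
  Digit '0' (value 0) x 2^10 = 0
  Digit '1' (value 1) x 2^9 = 512
  Digit '0' (value 0) x 2^8 = 0
  Digit '1' (value 1) x 2^7 = 128
  Digit '0' (value 0) x 2^6 = 0
  Digit '1' (value 1) x 2^5 = 32
  Digit '0' (value 0) x 2^4 = 0
  Digit '1' (value 1) x 2^3 = 8
  Digit '0' (value 0) x 2^2 = 0
  Digit '1' (value 1) x 2^1 = 2
  Digit '0' (value 0) x 2^0 = 0
Sum = 2730

2730


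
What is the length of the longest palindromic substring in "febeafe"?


Input: "febeafe"
Checking substrings for palindromes:
  [1:4] "ebe" (len 3) => palindrome
Longest palindromic substring: "ebe" with length 3

3


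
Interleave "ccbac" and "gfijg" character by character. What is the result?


Interleaving "ccbac" and "gfijg":
  Position 0: 'c' from first, 'g' from second => "cg"
  Position 1: 'c' from first, 'f' from second => "cf"
  Position 2: 'b' from first, 'i' from second => "bi"
  Position 3: 'a' from first, 'j' from second => "aj"
  Position 4: 'c' from first, 'g' from second => "cg"
Result: cgcfbiajcg

cgcfbiajcg


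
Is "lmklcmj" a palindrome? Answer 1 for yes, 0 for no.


Input: lmklcmj
Reversed: jmclkml
  Compare pos 0 ('l') with pos 6 ('j'): MISMATCH
  Compare pos 1 ('m') with pos 5 ('m'): match
  Compare pos 2 ('k') with pos 4 ('c'): MISMATCH
Result: not a palindrome

0


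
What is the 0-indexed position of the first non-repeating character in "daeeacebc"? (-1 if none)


Input: daeeacebc
Character frequencies:
  'a': 2
  'b': 1
  'c': 2
  'd': 1
  'e': 3
Scanning left to right for freq == 1:
  Position 0 ('d'): unique! => answer = 0

0


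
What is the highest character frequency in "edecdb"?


Input: edecdb
Character counts:
  'b': 1
  'c': 1
  'd': 2
  'e': 2
Maximum frequency: 2

2


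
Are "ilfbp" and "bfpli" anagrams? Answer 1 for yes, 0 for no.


Strings: "ilfbp", "bfpli"
Sorted first:  bfilp
Sorted second: bfilp
Sorted forms match => anagrams

1


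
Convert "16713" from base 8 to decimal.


Input: "16713" in base 8
Positional expansion:
  Digit '1' (value 1) x 8^4 = 4096
  Digit '6' (value 6) x 8^3 = 3072
  Digit '7' (value 7) x 8^2 = 448
  Digit '1' (value 1) x 8^1 = 8
  Digit '3' (value 3) x 8^0 = 3
Sum = 7627

7627


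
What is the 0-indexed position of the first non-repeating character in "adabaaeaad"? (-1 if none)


Input: adabaaeaad
Character frequencies:
  'a': 6
  'b': 1
  'd': 2
  'e': 1
Scanning left to right for freq == 1:
  Position 0 ('a'): freq=6, skip
  Position 1 ('d'): freq=2, skip
  Position 2 ('a'): freq=6, skip
  Position 3 ('b'): unique! => answer = 3

3


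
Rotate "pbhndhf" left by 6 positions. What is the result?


Input: "pbhndhf", rotate left by 6
First 6 characters: "pbhndh"
Remaining characters: "f"
Concatenate remaining + first: "f" + "pbhndh" = "fpbhndh"

fpbhndh


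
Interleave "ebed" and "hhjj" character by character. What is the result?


Interleaving "ebed" and "hhjj":
  Position 0: 'e' from first, 'h' from second => "eh"
  Position 1: 'b' from first, 'h' from second => "bh"
  Position 2: 'e' from first, 'j' from second => "ej"
  Position 3: 'd' from first, 'j' from second => "dj"
Result: ehbhejdj

ehbhejdj


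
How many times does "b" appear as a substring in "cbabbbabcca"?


Searching for "b" in "cbabbbabcca"
Scanning each position:
  Position 0: "c" => no
  Position 1: "b" => MATCH
  Position 2: "a" => no
  Position 3: "b" => MATCH
  Position 4: "b" => MATCH
  Position 5: "b" => MATCH
  Position 6: "a" => no
  Position 7: "b" => MATCH
  Position 8: "c" => no
  Position 9: "c" => no
  Position 10: "a" => no
Total occurrences: 5

5


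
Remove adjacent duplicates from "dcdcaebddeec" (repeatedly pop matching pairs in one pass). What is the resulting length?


Input: dcdcaebddeec
Stack-based adjacent duplicate removal:
  Read 'd': push. Stack: d
  Read 'c': push. Stack: dc
  Read 'd': push. Stack: dcd
  Read 'c': push. Stack: dcdc
  Read 'a': push. Stack: dcdca
  Read 'e': push. Stack: dcdcae
  Read 'b': push. Stack: dcdcaeb
  Read 'd': push. Stack: dcdcaebd
  Read 'd': matches stack top 'd' => pop. Stack: dcdcaeb
  Read 'e': push. Stack: dcdcaebe
  Read 'e': matches stack top 'e' => pop. Stack: dcdcaeb
  Read 'c': push. Stack: dcdcaebc
Final stack: "dcdcaebc" (length 8)

8


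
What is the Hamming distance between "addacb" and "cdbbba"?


Comparing "addacb" and "cdbbba" position by position:
  Position 0: 'a' vs 'c' => differ
  Position 1: 'd' vs 'd' => same
  Position 2: 'd' vs 'b' => differ
  Position 3: 'a' vs 'b' => differ
  Position 4: 'c' vs 'b' => differ
  Position 5: 'b' vs 'a' => differ
Total differences (Hamming distance): 5

5


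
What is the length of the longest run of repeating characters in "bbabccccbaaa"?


Input: "bbabccccbaaa"
Scanning for longest run:
  Position 1 ('b'): continues run of 'b', length=2
  Position 2 ('a'): new char, reset run to 1
  Position 3 ('b'): new char, reset run to 1
  Position 4 ('c'): new char, reset run to 1
  Position 5 ('c'): continues run of 'c', length=2
  Position 6 ('c'): continues run of 'c', length=3
  Position 7 ('c'): continues run of 'c', length=4
  Position 8 ('b'): new char, reset run to 1
  Position 9 ('a'): new char, reset run to 1
  Position 10 ('a'): continues run of 'a', length=2
  Position 11 ('a'): continues run of 'a', length=3
Longest run: 'c' with length 4

4


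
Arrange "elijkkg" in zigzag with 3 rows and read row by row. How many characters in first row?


Zigzag "elijkkg" into 3 rows:
Placing characters:
  'e' => row 0
  'l' => row 1
  'i' => row 2
  'j' => row 1
  'k' => row 0
  'k' => row 1
  'g' => row 2
Rows:
  Row 0: "ek"
  Row 1: "ljk"
  Row 2: "ig"
First row length: 2

2


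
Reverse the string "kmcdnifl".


Input: kmcdnifl
Reading characters right to left:
  Position 7: 'l'
  Position 6: 'f'
  Position 5: 'i'
  Position 4: 'n'
  Position 3: 'd'
  Position 2: 'c'
  Position 1: 'm'
  Position 0: 'k'
Reversed: lfindcmk

lfindcmk


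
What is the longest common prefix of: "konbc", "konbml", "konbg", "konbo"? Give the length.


Words: konbc, konbml, konbg, konbo
  Position 0: all 'k' => match
  Position 1: all 'o' => match
  Position 2: all 'n' => match
  Position 3: all 'b' => match
  Position 4: ('c', 'm', 'g', 'o') => mismatch, stop
LCP = "konb" (length 4)

4


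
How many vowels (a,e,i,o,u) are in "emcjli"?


Input: emcjli
Checking each character:
  'e' at position 0: vowel (running total: 1)
  'm' at position 1: consonant
  'c' at position 2: consonant
  'j' at position 3: consonant
  'l' at position 4: consonant
  'i' at position 5: vowel (running total: 2)
Total vowels: 2

2


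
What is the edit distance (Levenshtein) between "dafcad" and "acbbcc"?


Computing edit distance: "dafcad" -> "acbbcc"
DP table:
           a    c    b    b    c    c
      0    1    2    3    4    5    6
  d   1    1    2    3    4    5    6
  a   2    1    2    3    4    5    6
  f   3    2    2    3    4    5    6
  c   4    3    2    3    4    4    5
  a   5    4    3    3    4    5    5
  d   6    5    4    4    4    5    6
Edit distance = dp[6][6] = 6

6


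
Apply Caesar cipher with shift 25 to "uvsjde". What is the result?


Caesar cipher: shift "uvsjde" by 25
  'u' (pos 20) + 25 = pos 19 = 't'
  'v' (pos 21) + 25 = pos 20 = 'u'
  's' (pos 18) + 25 = pos 17 = 'r'
  'j' (pos 9) + 25 = pos 8 = 'i'
  'd' (pos 3) + 25 = pos 2 = 'c'
  'e' (pos 4) + 25 = pos 3 = 'd'
Result: turicd

turicd


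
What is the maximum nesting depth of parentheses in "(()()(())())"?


Input: "(()()(())())"
Tracking depth:
  Position 0 '(': depth becomes 1
  Position 1 '(': depth becomes 2
  Position 2 ')': depth becomes 1
  Position 3 '(': depth becomes 2
  Position 4 ')': depth becomes 1
  Position 5 '(': depth becomes 2
  Position 6 '(': depth becomes 3
  Position 7 ')': depth becomes 2
  Position 8 ')': depth becomes 1
  Position 9 '(': depth becomes 2
  Position 10 ')': depth becomes 1
  Position 11 ')': depth becomes 0
Maximum depth reached: 3

3


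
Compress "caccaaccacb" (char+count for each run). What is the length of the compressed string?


Input: caccaaccacb
Runs:
  'c' x 1 => "c1"
  'a' x 1 => "a1"
  'c' x 2 => "c2"
  'a' x 2 => "a2"
  'c' x 2 => "c2"
  'a' x 1 => "a1"
  'c' x 1 => "c1"
  'b' x 1 => "b1"
Compressed: "c1a1c2a2c2a1c1b1"
Compressed length: 16

16


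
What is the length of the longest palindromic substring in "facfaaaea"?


Input: "facfaaaea"
Checking substrings for palindromes:
  [4:7] "aaa" (len 3) => palindrome
  [6:9] "aea" (len 3) => palindrome
  [4:6] "aa" (len 2) => palindrome
  [5:7] "aa" (len 2) => palindrome
Longest palindromic substring: "aaa" with length 3

3


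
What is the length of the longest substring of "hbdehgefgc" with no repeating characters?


Input: "hbdehgefgc"
Sliding window (track last position of each char):
  Position 0 ('h'): window [0,0] length 1 -- new best
  Position 1 ('b'): window [0,1] length 2 -- new best
  Position 2 ('d'): window [0,2] length 3 -- new best
  Position 3 ('e'): window [0,3] length 4 -- new best
  Position 4 ('h'): repeat (last at 0), move window start to 1
  Position 4 ('h'): window [1,4] length 4
  Position 5 ('g'): window [1,5] length 5 -- new best
  Position 6 ('e'): repeat (last at 3), move window start to 4
  Position 6 ('e'): window [4,6] length 3
  Position 7 ('f'): window [4,7] length 4
  Position 8 ('g'): repeat (last at 5), move window start to 6
  Position 8 ('g'): window [6,8] length 3
  Position 9 ('c'): window [6,9] length 4
Longest substring with no repeats: "bdehg" with length 5

5


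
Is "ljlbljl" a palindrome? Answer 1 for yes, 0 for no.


Input: ljlbljl
Reversed: ljlbljl
  Compare pos 0 ('l') with pos 6 ('l'): match
  Compare pos 1 ('j') with pos 5 ('j'): match
  Compare pos 2 ('l') with pos 4 ('l'): match
Result: palindrome

1


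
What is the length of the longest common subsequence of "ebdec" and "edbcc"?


LCS of "ebdec" and "edbcc"
DP table:
           e    d    b    c    c
      0    0    0    0    0    0
  e   0    1    1    1    1    1
  b   0    1    1    2    2    2
  d   0    1    2    2    2    2
  e   0    1    2    2    2    2
  c   0    1    2    2    3    3
LCS length = dp[5][5] = 3

3


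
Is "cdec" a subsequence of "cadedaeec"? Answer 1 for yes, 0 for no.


Check if "cdec" is a subsequence of "cadedaeec"
Greedy scan:
  Position 0 ('c'): matches sub[0] = 'c'
  Position 1 ('a'): no match needed
  Position 2 ('d'): matches sub[1] = 'd'
  Position 3 ('e'): matches sub[2] = 'e'
  Position 4 ('d'): no match needed
  Position 5 ('a'): no match needed
  Position 6 ('e'): no match needed
  Position 7 ('e'): no match needed
  Position 8 ('c'): matches sub[3] = 'c'
All 4 characters matched => is a subsequence

1


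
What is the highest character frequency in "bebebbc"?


Input: bebebbc
Character counts:
  'b': 4
  'c': 1
  'e': 2
Maximum frequency: 4

4


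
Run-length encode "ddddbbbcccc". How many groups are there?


Input: ddddbbbcccc
Scanning for consecutive runs:
  Group 1: 'd' x 4 (positions 0-3)
  Group 2: 'b' x 3 (positions 4-6)
  Group 3: 'c' x 4 (positions 7-10)
Total groups: 3

3


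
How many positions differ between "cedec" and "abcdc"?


Comparing "cedec" and "abcdc" position by position:
  Position 0: 'c' vs 'a' => DIFFER
  Position 1: 'e' vs 'b' => DIFFER
  Position 2: 'd' vs 'c' => DIFFER
  Position 3: 'e' vs 'd' => DIFFER
  Position 4: 'c' vs 'c' => same
Positions that differ: 4

4


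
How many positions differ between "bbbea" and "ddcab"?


Comparing "bbbea" and "ddcab" position by position:
  Position 0: 'b' vs 'd' => DIFFER
  Position 1: 'b' vs 'd' => DIFFER
  Position 2: 'b' vs 'c' => DIFFER
  Position 3: 'e' vs 'a' => DIFFER
  Position 4: 'a' vs 'b' => DIFFER
Positions that differ: 5

5


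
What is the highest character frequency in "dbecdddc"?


Input: dbecdddc
Character counts:
  'b': 1
  'c': 2
  'd': 4
  'e': 1
Maximum frequency: 4

4


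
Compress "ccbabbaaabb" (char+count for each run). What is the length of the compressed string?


Input: ccbabbaaabb
Runs:
  'c' x 2 => "c2"
  'b' x 1 => "b1"
  'a' x 1 => "a1"
  'b' x 2 => "b2"
  'a' x 3 => "a3"
  'b' x 2 => "b2"
Compressed: "c2b1a1b2a3b2"
Compressed length: 12

12


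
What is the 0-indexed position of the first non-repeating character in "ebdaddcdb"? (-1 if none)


Input: ebdaddcdb
Character frequencies:
  'a': 1
  'b': 2
  'c': 1
  'd': 4
  'e': 1
Scanning left to right for freq == 1:
  Position 0 ('e'): unique! => answer = 0

0


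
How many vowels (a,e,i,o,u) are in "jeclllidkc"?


Input: jeclllidkc
Checking each character:
  'j' at position 0: consonant
  'e' at position 1: vowel (running total: 1)
  'c' at position 2: consonant
  'l' at position 3: consonant
  'l' at position 4: consonant
  'l' at position 5: consonant
  'i' at position 6: vowel (running total: 2)
  'd' at position 7: consonant
  'k' at position 8: consonant
  'c' at position 9: consonant
Total vowels: 2

2


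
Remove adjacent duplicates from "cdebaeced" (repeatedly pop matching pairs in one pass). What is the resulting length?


Input: cdebaeced
Stack-based adjacent duplicate removal:
  Read 'c': push. Stack: c
  Read 'd': push. Stack: cd
  Read 'e': push. Stack: cde
  Read 'b': push. Stack: cdeb
  Read 'a': push. Stack: cdeba
  Read 'e': push. Stack: cdebae
  Read 'c': push. Stack: cdebaec
  Read 'e': push. Stack: cdebaece
  Read 'd': push. Stack: cdebaeced
Final stack: "cdebaeced" (length 9)

9


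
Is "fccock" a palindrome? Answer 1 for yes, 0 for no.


Input: fccock
Reversed: kcoccf
  Compare pos 0 ('f') with pos 5 ('k'): MISMATCH
  Compare pos 1 ('c') with pos 4 ('c'): match
  Compare pos 2 ('c') with pos 3 ('o'): MISMATCH
Result: not a palindrome

0


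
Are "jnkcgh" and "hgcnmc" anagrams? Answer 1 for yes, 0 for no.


Strings: "jnkcgh", "hgcnmc"
Sorted first:  cghjkn
Sorted second: ccghmn
Differ at position 1: 'g' vs 'c' => not anagrams

0


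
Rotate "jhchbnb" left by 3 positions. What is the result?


Input: "jhchbnb", rotate left by 3
First 3 characters: "jhc"
Remaining characters: "hbnb"
Concatenate remaining + first: "hbnb" + "jhc" = "hbnbjhc"

hbnbjhc


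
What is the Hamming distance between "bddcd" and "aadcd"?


Comparing "bddcd" and "aadcd" position by position:
  Position 0: 'b' vs 'a' => differ
  Position 1: 'd' vs 'a' => differ
  Position 2: 'd' vs 'd' => same
  Position 3: 'c' vs 'c' => same
  Position 4: 'd' vs 'd' => same
Total differences (Hamming distance): 2

2


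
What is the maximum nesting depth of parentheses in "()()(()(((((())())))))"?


Input: "()()(()(((((())())))))"
Tracking depth:
  Position 0 '(': depth becomes 1
  Position 1 ')': depth becomes 0
  Position 2 '(': depth becomes 1
  Position 3 ')': depth becomes 0
  Position 4 '(': depth becomes 1
  Position 5 '(': depth becomes 2
  Position 6 ')': depth becomes 1
  Position 7 '(': depth becomes 2
  Position 8 '(': depth becomes 3
  Position 9 '(': depth becomes 4
  Position 10 '(': depth becomes 5
  Position 11 '(': depth becomes 6
  Position 12 '(': depth becomes 7
  Position 13 ')': depth becomes 6
  Position 14 ')': depth becomes 5
  Position 15 '(': depth becomes 6
  Position 16 ')': depth becomes 5
  Position 17 ')': depth becomes 4
  Position 18 ')': depth becomes 3
  Position 19 ')': depth becomes 2
  Position 20 ')': depth becomes 1
  Position 21 ')': depth becomes 0
Maximum depth reached: 7

7


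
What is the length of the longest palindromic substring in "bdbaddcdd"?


Input: "bdbaddcdd"
Checking substrings for palindromes:
  [4:9] "ddcdd" (len 5) => palindrome
  [0:3] "bdb" (len 3) => palindrome
  [5:8] "dcd" (len 3) => palindrome
  [4:6] "dd" (len 2) => palindrome
  [7:9] "dd" (len 2) => palindrome
Longest palindromic substring: "ddcdd" with length 5

5


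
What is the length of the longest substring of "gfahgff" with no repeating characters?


Input: "gfahgff"
Sliding window (track last position of each char):
  Position 0 ('g'): window [0,0] length 1 -- new best
  Position 1 ('f'): window [0,1] length 2 -- new best
  Position 2 ('a'): window [0,2] length 3 -- new best
  Position 3 ('h'): window [0,3] length 4 -- new best
  Position 4 ('g'): repeat (last at 0), move window start to 1
  Position 4 ('g'): window [1,4] length 4
  Position 5 ('f'): repeat (last at 1), move window start to 2
  Position 5 ('f'): window [2,5] length 4
  Position 6 ('f'): repeat (last at 5), move window start to 6
  Position 6 ('f'): window [6,6] length 1
Longest substring with no repeats: "gfah" with length 4

4


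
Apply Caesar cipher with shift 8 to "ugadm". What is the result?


Caesar cipher: shift "ugadm" by 8
  'u' (pos 20) + 8 = pos 2 = 'c'
  'g' (pos 6) + 8 = pos 14 = 'o'
  'a' (pos 0) + 8 = pos 8 = 'i'
  'd' (pos 3) + 8 = pos 11 = 'l'
  'm' (pos 12) + 8 = pos 20 = 'u'
Result: coilu

coilu


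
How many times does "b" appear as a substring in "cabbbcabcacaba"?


Searching for "b" in "cabbbcabcacaba"
Scanning each position:
  Position 0: "c" => no
  Position 1: "a" => no
  Position 2: "b" => MATCH
  Position 3: "b" => MATCH
  Position 4: "b" => MATCH
  Position 5: "c" => no
  Position 6: "a" => no
  Position 7: "b" => MATCH
  Position 8: "c" => no
  Position 9: "a" => no
  Position 10: "c" => no
  Position 11: "a" => no
  Position 12: "b" => MATCH
  Position 13: "a" => no
Total occurrences: 5

5


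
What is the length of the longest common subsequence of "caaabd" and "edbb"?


LCS of "caaabd" and "edbb"
DP table:
           e    d    b    b
      0    0    0    0    0
  c   0    0    0    0    0
  a   0    0    0    0    0
  a   0    0    0    0    0
  a   0    0    0    0    0
  b   0    0    0    1    1
  d   0    0    1    1    1
LCS length = dp[6][4] = 1

1


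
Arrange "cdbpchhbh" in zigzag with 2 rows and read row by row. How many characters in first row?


Zigzag "cdbpchhbh" into 2 rows:
Placing characters:
  'c' => row 0
  'd' => row 1
  'b' => row 0
  'p' => row 1
  'c' => row 0
  'h' => row 1
  'h' => row 0
  'b' => row 1
  'h' => row 0
Rows:
  Row 0: "cbchh"
  Row 1: "dphb"
First row length: 5

5
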